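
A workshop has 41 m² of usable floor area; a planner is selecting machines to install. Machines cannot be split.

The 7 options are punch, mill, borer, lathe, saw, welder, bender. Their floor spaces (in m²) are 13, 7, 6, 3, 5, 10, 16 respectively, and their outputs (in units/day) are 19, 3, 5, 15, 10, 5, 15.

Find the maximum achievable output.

Allowing fractional choices, the relaxed optimum would be about 62.3, but machines are indivisible.
punch + borer + lathe + saw + welder: floor space 13 + 6 + 3 + 5 + 10 = 37 ≤ 41, output 19 + 5 + 15 + 10 + 5 = 54.
punch + lathe + saw + bender: floor space 13 + 3 + 5 + 16 = 37 ≤ 41, output 19 + 15 + 10 + 15 = 59.
Best is punch, lathe, saw, and bender with total output 59.

59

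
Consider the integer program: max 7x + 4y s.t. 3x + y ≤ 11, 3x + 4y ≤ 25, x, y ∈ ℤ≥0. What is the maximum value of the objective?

30

(x,y)=(2,4) is feasible, giving 30.
(x,y)=(1,5) is feasible, giving 27.
(x,y)=(2,3) is feasible, giving 26.
Maximum is 30 at (x,y)=(2,4).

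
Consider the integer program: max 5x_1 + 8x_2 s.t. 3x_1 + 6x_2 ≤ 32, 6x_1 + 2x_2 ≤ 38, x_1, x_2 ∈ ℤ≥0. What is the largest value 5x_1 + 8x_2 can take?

The continuous relaxation peaks at (5.47, 2.6) with value 48.13; rounding to a feasible lattice point costs some objective.
(x_1,x_2)=(4,3): 3·4+6·3=30≤32, 6·4+2·3=30≤38, objective 44.
(x_1,x_2)=(5,2): 3·5+6·2=27≤32, 6·5+2·2=34≤38, objective 41.
(x_1,x_2)=(3,3): 3·3+6·3=27≤32, 6·3+2·3=24≤38, objective 39.
(x_1,x_2)=(6,1): 3·6+6·1=24≤32, 6·6+2·1=38≤38, objective 38.
Maximum is 44 at (x_1,x_2)=(4,3).

44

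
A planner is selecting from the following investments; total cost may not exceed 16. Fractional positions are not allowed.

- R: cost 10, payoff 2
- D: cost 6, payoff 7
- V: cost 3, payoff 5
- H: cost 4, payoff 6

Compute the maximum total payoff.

Allowing fractional choices, the relaxed optimum would be about 18.6, but investments are indivisible.
D + V: cost 6 + 3 = 9 ≤ 16, payoff 7 + 5 = 12.
D + V + H: cost 6 + 3 + 4 = 13 ≤ 16, payoff 7 + 5 + 6 = 18.
D + H: cost 6 + 4 = 10 ≤ 16, payoff 7 + 6 = 13.
Best is D, V, and H with total payoff 18.

18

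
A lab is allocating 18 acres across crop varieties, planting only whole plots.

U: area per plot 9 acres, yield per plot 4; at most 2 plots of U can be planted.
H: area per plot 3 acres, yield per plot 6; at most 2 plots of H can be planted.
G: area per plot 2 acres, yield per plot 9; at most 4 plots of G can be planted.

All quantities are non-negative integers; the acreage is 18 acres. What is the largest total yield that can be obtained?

48

G has the best ratio (9/2); taking only G gives at most 4×9 = 36 (stopped by the supply cap of 4).
Mixing does better — 2×H and 4×G: area 14 ≤ 18, yield 2·6 + 4·9 = 48.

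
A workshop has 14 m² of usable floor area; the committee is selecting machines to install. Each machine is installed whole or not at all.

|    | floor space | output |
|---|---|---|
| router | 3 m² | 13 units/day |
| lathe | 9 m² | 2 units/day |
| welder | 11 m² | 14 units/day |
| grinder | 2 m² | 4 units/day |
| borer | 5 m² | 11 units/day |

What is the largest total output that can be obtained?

28

This is an integer program with binary decision variables.
router + welder: floor space 3 + 11 = 14 ≤ 14, output 13 + 14 = 27.
router + borer: floor space 3 + 5 = 8 ≤ 14, output 13 + 11 = 24.
router + grinder + borer: floor space 3 + 2 + 5 = 10 ≤ 14, output 13 + 4 + 11 = 28.
Best is router, grinder, and borer with total output 28.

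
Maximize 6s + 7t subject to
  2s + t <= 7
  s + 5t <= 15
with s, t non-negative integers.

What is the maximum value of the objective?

26

The continuous relaxation peaks at (2.22, 2.56) with value 31.22; rounding to a feasible lattice point costs some objective.
(s,t)=(2,2): 2·2+1·2=6≤7, 1·2+5·2=12≤15, objective 26.
(s,t)=(3,1): 2·3+1·1=7≤7, 1·3+5·1=8≤15, objective 25.
(s,t)=(1,2): 2·1+1·2=4≤7, 1·1+5·2=11≤15, objective 20.
The best lattice point is (2,2), giving 26.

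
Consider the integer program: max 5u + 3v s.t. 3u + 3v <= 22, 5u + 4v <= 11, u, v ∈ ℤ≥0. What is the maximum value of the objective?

10

(u,v)=(2,0): 3·2+3·0=6≤22, 5·2+4·0=10≤11, objective 10.
(u,v)=(1,1): 3·1+3·1=6≤22, 5·1+4·1=9≤11, objective 8.
Maximum is 10 at (u,v)=(2,0).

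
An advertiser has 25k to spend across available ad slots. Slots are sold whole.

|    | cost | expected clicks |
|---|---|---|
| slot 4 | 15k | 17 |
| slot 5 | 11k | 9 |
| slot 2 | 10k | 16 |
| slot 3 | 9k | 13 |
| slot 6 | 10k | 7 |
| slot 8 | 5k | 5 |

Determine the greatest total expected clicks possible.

Take slot 2, slot 3, and slot 8: cost 10 + 9 + 5 = 24 ≤ 25, expected clicks 16 + 13 + 5 = 34.
No other feasible combination does better.

34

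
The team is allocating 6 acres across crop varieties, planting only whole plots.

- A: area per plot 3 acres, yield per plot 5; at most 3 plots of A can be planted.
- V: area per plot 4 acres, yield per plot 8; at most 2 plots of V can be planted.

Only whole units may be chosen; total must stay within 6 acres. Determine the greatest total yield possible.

10

V has the best ratio (8/4); taking only V gives at most 1×8 = 8 (stopped by the area limit).
Mixing does better — 2×A: area 6 ≤ 6, yield 2·5 = 10.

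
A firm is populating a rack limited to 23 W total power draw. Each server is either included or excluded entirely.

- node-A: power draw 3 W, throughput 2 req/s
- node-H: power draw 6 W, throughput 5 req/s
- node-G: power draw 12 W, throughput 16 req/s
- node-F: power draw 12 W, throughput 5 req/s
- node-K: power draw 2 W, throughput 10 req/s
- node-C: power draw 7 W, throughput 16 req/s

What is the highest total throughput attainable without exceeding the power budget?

42

node-G + node-K + node-C: power draw 12 + 2 + 7 = 21 ≤ 23, throughput 16 + 10 + 16 = 42.
node-A + node-G + node-C: power draw 3 + 12 + 7 = 22 ≤ 23, throughput 2 + 16 + 16 = 34.
Best is node-G, node-K, and node-C with total throughput 42.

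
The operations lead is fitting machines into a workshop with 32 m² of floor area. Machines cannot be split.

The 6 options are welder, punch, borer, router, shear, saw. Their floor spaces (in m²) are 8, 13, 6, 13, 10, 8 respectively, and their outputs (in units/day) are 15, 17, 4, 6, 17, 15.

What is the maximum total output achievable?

51

Allowing fractional choices, the relaxed optimum would be about 54.8, but machines are indivisible.
punch + shear + saw: floor space 13 + 10 + 8 = 31 ≤ 32, output 17 + 17 + 15 = 49.
welder + punch + shear: floor space 8 + 13 + 10 = 31 ≤ 32, output 15 + 17 + 17 = 49.
welder + borer + shear + saw: floor space 8 + 6 + 10 + 8 = 32 ≤ 32, output 15 + 4 + 17 + 15 = 51.
Best is welder, borer, shear, and saw with total output 51.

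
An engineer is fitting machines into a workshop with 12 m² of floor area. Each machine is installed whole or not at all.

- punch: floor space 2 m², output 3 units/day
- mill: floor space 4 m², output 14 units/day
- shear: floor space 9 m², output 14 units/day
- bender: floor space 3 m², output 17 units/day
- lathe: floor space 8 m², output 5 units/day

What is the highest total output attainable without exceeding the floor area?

This is a 0-1 knapsack instance.
Allowing fractional choices, the relaxed optimum would be about 38.8, but machines are indivisible.
punch + mill + bender: floor space 2 + 4 + 3 = 9 ≤ 12, output 3 + 14 + 17 = 34.
mill + bender: floor space 4 + 3 = 7 ≤ 12, output 14 + 17 = 31.
Best is punch, mill, and bender with total output 34.

34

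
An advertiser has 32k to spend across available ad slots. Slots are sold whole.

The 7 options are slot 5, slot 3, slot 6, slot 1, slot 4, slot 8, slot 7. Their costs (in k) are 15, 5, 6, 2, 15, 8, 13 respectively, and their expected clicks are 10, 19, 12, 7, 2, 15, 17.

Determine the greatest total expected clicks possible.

Take slot 3, slot 6, slot 8, and slot 7: cost 5 + 6 + 8 + 13 = 32 ≤ 32, expected clicks 19 + 12 + 15 + 17 = 63.
No other feasible combination does better.

63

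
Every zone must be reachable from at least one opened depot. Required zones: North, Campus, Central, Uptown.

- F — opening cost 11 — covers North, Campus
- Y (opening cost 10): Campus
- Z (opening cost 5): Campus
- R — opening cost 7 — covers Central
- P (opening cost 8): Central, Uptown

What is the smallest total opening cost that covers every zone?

19

The greedy cost-per-new-zone heuristic would pick P, Z, and F for 24, but a cheaper cover exists.
Choose F and P: together they cover North, Campus, Central, Uptown — every zone.
Total opening cost: 11 + 8 = 19.
No cover costs less than 19.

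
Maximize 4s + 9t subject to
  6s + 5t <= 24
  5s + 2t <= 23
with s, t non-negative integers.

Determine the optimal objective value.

(s,t)=(0,4) is feasible, giving 36.
(s,t)=(1,3) is feasible, giving 31.
(s,t)=(0,3) is feasible, giving 27.
No feasible integer point exceeds 36.

36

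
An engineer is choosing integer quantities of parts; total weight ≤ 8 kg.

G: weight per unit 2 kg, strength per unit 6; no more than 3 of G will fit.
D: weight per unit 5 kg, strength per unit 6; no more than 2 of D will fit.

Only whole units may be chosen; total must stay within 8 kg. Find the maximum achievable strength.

18

1×G and 1×D: weight 7 ≤ 8, strength 1·6 + 1·6 = 12.
3×G: weight 6 ≤ 8, strength 3·6 = 18.
Best is 18.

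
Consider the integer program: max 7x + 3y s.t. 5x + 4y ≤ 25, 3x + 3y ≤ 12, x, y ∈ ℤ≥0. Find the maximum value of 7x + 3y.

28

(x,y)=(4,0): 5·4+4·0=20≤25, 3·4+3·0=12≤12, objective 28.
(x,y)=(3,1): 5·3+4·1=19≤25, 3·3+3·1=12≤12, objective 24.
(x,y)=(3,0): 5·3+4·0=15≤25, 3·3+3·0=9≤12, objective 21.
The best lattice point is (4,0), giving 28.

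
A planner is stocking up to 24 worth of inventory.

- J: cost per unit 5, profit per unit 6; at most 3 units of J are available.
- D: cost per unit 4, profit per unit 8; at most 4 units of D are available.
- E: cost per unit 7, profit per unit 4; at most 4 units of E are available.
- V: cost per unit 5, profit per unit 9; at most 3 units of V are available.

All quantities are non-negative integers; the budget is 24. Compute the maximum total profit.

43

D has the best ratio (8/4); taking only D gives at most 4×8 = 32 (stopped by the supply cap of 4).
Mixing does better — 2×D and 3×V: cost 23 ≤ 24, profit 2·8 + 3·9 = 43.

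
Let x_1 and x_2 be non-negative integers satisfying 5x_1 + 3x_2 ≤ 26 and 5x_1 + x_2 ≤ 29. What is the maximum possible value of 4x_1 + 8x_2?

64

(x_1,x_2)=(0,8) is feasible, giving 64.
(x_1,x_2)=(1,7) is feasible, giving 60.
(x_1,x_2)=(0,7) is feasible, giving 56.
Maximum is 64 at (x_1,x_2)=(0,8).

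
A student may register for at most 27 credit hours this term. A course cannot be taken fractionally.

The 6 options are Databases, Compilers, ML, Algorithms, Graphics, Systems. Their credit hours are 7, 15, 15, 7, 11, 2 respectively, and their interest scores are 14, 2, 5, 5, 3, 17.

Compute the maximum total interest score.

39

Databases + ML + Systems: credit hours 7 + 15 + 2 = 24 ≤ 27, interest score 14 + 5 + 17 = 36.
Databases + Algorithms + Graphics + Systems: credit hours 7 + 7 + 11 + 2 = 27 ≤ 27, interest score 14 + 5 + 3 + 17 = 39.
Databases + Algorithms + Systems: credit hours 7 + 7 + 2 = 16 ≤ 27, interest score 14 + 5 + 17 = 36.
Best is Databases, Algorithms, Graphics, and Systems with total interest score 39.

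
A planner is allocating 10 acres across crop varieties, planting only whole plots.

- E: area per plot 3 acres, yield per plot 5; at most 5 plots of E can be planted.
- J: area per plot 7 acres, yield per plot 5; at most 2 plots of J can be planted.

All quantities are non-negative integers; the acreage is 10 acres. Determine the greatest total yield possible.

15

This is a bounded integer knapsack.
1×E and 1×J: area 10 ≤ 10, yield 1·5 + 1·5 = 10.
3×E: area 9 ≤ 10, yield 3·5 = 15.
Best is 15.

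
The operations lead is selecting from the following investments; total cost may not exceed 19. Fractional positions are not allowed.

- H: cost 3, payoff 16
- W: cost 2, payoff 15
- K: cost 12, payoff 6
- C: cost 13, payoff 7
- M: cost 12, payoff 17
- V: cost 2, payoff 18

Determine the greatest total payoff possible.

Take H, W, M, and V: cost 3 + 2 + 12 + 2 = 19 ≤ 19, payoff 16 + 15 + 17 + 18 = 66.
No other feasible combination does better.

66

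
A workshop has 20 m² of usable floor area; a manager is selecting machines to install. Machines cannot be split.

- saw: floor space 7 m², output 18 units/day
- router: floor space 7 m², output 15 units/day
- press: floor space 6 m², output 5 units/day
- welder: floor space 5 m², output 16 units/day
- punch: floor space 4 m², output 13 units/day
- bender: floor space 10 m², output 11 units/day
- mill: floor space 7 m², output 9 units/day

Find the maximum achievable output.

49

This is a 0-1 knapsack instance.
Allowing fractional choices, the relaxed optimum would be about 55.6, but machines are indivisible.
saw + welder + punch: floor space 7 + 5 + 4 = 16 ≤ 20, output 18 + 16 + 13 = 47.
saw + router + welder: floor space 7 + 7 + 5 = 19 ≤ 20, output 18 + 15 + 16 = 49.
saw + router + punch: floor space 7 + 7 + 4 = 18 ≤ 20, output 18 + 15 + 13 = 46.
Best is saw, router, and welder with total output 49.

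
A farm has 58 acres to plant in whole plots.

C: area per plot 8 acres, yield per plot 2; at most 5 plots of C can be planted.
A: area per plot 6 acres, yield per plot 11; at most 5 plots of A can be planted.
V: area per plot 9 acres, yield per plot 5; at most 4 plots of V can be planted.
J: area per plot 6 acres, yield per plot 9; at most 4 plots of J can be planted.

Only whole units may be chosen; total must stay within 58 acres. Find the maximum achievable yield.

5×A and 4×J: area 54 ≤ 58, yield 5·11 + 4·9 = 91.
5×A, 1×V, and 3×J: area 57 ≤ 58, yield 5·11 + 1·5 + 3·9 = 87.
Best is 91.

91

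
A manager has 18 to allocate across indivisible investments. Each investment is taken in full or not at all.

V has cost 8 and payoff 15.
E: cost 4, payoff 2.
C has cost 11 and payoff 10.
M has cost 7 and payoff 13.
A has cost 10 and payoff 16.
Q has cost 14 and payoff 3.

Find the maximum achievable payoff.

M + A: cost 7 + 10 = 17 ≤ 18, payoff 13 + 16 = 29.
V + A: cost 8 + 10 = 18 ≤ 18, payoff 15 + 16 = 31.
V + M: cost 8 + 7 = 15 ≤ 18, payoff 15 + 13 = 28.
Best is V and A with total payoff 31.

31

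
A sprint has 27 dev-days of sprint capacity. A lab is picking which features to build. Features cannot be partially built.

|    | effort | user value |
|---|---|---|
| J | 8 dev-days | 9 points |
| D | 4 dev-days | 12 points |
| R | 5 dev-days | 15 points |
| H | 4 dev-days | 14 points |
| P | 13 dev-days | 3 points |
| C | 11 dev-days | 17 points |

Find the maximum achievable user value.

58

Allowing fractional choices, the relaxed optimum would be about 61.4, but features are indivisible.
D + R + H + C: effort 4 + 5 + 4 + 11 = 24 ≤ 27, user value 12 + 15 + 14 + 17 = 58.
J + D + R + H: effort 8 + 4 + 5 + 4 = 21 ≤ 27, user value 9 + 12 + 15 + 14 = 50.
J + D + H + C: effort 8 + 4 + 4 + 11 = 27 ≤ 27, user value 9 + 12 + 14 + 17 = 52.
Best is D, R, H, and C with total user value 58.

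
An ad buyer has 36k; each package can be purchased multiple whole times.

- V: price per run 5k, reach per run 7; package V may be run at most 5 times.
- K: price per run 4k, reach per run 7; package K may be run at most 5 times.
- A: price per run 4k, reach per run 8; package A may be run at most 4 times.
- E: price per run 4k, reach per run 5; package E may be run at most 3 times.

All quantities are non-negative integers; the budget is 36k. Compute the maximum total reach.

67

A has the best ratio (8/4); taking only A gives at most 4×8 = 32 (stopped by the supply cap of 4).
Mixing does better — 5×K and 4×A: price 36 ≤ 36, reach 5·7 + 4·8 = 67.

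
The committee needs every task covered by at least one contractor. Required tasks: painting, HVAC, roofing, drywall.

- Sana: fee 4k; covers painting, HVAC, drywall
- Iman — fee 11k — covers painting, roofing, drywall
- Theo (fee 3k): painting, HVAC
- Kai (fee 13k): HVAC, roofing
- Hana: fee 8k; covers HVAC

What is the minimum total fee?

The greedy cost-per-new-task heuristic would pick Sana and Iman for 15, but a cheaper cover exists.
Choose Iman and Theo: together they cover painting, HVAC, roofing, drywall — every task.
Total fee: 11 + 3 = 14.
No cover costs less than 14.

14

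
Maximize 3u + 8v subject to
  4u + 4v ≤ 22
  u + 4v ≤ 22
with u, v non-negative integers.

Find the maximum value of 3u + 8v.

Relaxing integrality, the LP optimum is 44.00 at (u,v) = (0, 5.5), which is not an integer point.
(u,v)=(0,5): 4·0+4·5=20≤22, 1·0+4·5=20≤22, objective 40.
(u,v)=(1,4): 4·1+4·4=20≤22, 1·1+4·4=17≤22, objective 35.
(u,v)=(0,4): 4·0+4·4=16≤22, 1·0+4·4=16≤22, objective 32.
The best lattice point is (0,5), giving 40.

40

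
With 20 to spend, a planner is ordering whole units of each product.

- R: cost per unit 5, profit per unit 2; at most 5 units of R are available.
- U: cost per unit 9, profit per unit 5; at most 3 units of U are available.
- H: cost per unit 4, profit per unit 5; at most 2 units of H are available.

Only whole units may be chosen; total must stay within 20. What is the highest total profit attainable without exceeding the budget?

15

2×R and 2×H: cost 18 ≤ 20, profit 2·2 + 2·5 = 14.
1×U and 2×H: cost 17 ≤ 20, profit 1·5 + 2·5 = 15.
Best is 15.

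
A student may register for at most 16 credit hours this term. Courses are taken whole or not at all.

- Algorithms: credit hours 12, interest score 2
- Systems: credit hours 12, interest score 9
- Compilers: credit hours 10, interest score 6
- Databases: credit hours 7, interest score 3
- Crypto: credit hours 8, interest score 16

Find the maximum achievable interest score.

19

This is an integer program with binary decision variables.
Allowing fractional choices, the relaxed optimum would be about 22.0, but courses are indivisible.
Databases + Crypto: credit hours 7 + 8 = 15 ≤ 16, interest score 3 + 16 = 19.
Crypto: credit hours 8 ≤ 16, interest score 16.
Systems: credit hours 12 ≤ 16, interest score 9.
Best is Databases and Crypto with total interest score 19.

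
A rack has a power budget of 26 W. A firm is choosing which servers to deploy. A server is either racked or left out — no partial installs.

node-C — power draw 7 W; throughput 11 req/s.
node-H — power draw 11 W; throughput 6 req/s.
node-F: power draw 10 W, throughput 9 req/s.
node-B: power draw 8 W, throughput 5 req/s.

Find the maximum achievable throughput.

node-C + node-F + node-B: power draw 7 + 10 + 8 = 25 ≤ 26, throughput 11 + 9 + 5 = 25.
node-C + node-F: power draw 7 + 10 = 17 ≤ 26, throughput 11 + 9 = 20.
node-C + node-H + node-B: power draw 7 + 11 + 8 = 26 ≤ 26, throughput 11 + 6 + 5 = 22.
Best is node-C, node-F, and node-B with total throughput 25.

25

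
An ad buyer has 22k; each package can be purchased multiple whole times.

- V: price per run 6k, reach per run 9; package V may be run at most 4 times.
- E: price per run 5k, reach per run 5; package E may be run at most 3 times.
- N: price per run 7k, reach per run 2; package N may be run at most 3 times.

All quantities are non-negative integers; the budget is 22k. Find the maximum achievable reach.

28

This is a bounded integer knapsack.
Take 2×V and 2×E: price 22 ≤ 22, reach 2·9 + 2·5 = 28.
No other integer combination yields more.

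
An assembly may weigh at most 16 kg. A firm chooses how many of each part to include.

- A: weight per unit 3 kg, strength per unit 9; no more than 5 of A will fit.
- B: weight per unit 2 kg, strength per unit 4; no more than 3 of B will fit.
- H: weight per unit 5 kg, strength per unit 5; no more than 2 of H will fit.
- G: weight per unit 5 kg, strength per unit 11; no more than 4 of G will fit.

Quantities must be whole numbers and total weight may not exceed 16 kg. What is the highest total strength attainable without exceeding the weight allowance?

45

5×A: weight 15 ≤ 16, strength 5·9 = 45.
4×A and 2×B: weight 16 ≤ 16, strength 4·9 + 2·4 = 44.
Best is 45.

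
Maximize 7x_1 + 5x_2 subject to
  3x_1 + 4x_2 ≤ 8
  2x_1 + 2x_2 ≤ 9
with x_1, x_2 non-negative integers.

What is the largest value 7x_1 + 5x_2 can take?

Relaxing integrality, the LP optimum is 18.67 at (x_1,x_2) = (2.67, 0), which is not an integer point.
(x_1,x_2)=(2,0): 3·2+4·0=6≤8, 2·2+2·0=4≤9, objective 14.
(x_1,x_2)=(1,1): 3·1+4·1=7≤8, 2·1+2·1=4≤9, objective 12.
(x_1,x_2)=(1,0): 3·1+4·0=3≤8, 2·1+2·0=2≤9, objective 7.
Maximum is 14 at (x_1,x_2)=(2,0).

14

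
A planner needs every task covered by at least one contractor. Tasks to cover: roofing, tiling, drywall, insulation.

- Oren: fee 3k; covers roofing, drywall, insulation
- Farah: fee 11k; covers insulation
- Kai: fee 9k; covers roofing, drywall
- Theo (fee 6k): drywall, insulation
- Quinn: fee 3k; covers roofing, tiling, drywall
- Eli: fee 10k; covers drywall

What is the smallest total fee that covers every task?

Choose Oren and Quinn: together they cover roofing, tiling, drywall, insulation — every task.
Total fee: 3 + 3 = 6.
No cover costs less than 6.

6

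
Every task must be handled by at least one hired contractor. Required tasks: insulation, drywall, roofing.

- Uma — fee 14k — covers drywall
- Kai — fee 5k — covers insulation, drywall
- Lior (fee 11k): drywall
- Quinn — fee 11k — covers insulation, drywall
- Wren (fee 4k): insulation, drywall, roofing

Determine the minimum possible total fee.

4

This is a weighted set-cover instance.
Wren alone covers insulation, drywall, roofing — every task.
Total fee: 4.
No cover costs less than 4.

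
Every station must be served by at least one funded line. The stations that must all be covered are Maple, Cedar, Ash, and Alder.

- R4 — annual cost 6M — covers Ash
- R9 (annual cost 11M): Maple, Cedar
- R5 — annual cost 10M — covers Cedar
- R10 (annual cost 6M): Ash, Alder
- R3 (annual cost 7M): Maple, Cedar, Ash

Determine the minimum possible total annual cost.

Choose R10 and R3: together they cover Maple, Cedar, Ash, Alder — every station.
Total annual cost: 6 + 7 = 13.
No cover costs less than 13.

13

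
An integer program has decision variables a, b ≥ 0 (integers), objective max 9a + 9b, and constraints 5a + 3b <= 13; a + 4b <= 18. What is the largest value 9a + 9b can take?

36

Relaxing integrality, the LP optimum is 39.00 at (a,b) = (0, 4.33), which is not an integer point.
(a,b)=(0,4) is feasible, giving 36.
(a,b)=(0,3) is feasible, giving 27.
The best lattice point is (0,4), giving 36.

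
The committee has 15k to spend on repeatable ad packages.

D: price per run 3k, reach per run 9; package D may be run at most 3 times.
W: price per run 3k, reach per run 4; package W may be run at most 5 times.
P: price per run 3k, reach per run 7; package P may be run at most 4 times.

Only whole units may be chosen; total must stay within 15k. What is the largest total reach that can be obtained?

D has the best ratio (9/3); taking only D gives at most 3×9 = 27 (stopped by the supply cap of 3).
Mixing does better — 3×D and 2×P: price 15 ≤ 15, reach 3·9 + 2·7 = 41.

41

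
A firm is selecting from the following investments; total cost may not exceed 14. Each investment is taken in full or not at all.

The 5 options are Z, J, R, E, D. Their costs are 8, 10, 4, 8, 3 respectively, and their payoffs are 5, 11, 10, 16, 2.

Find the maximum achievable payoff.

This is a 0-1 knapsack instance.
Allowing fractional choices, the relaxed optimum would be about 28.2, but investments are indivisible.
R + E: cost 4 + 8 = 12 ≤ 14, payoff 10 + 16 = 26.
J + R: cost 10 + 4 = 14 ≤ 14, payoff 11 + 10 = 21.
E + D: cost 8 + 3 = 11 ≤ 14, payoff 16 + 2 = 18.
Best is R and E with total payoff 26.

26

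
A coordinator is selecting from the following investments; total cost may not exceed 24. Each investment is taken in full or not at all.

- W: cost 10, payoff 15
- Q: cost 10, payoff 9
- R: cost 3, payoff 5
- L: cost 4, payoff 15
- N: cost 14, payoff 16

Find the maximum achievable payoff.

39

W + Q + L: cost 10 + 10 + 4 = 24 ≤ 24, payoff 15 + 9 + 15 = 39.
R + L + N: cost 3 + 4 + 14 = 21 ≤ 24, payoff 5 + 15 + 16 = 36.
W + R + L: cost 10 + 3 + 4 = 17 ≤ 24, payoff 15 + 5 + 15 = 35.
Best is W, Q, and L with total payoff 39.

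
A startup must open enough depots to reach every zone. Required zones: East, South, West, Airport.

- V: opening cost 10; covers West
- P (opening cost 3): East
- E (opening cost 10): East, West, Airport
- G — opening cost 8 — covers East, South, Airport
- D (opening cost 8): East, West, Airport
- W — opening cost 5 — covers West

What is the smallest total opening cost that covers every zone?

13

This is an integer covering problem.
Choose G and W: together they cover East, South, West, Airport — every zone.
Total opening cost: 8 + 5 = 13.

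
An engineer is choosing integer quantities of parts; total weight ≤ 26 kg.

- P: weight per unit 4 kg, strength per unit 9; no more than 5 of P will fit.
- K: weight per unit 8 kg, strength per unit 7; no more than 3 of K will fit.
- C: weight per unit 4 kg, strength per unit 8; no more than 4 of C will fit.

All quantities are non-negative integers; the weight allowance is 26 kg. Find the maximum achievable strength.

This is a bounded integer knapsack.
P has the best ratio (9/4); taking only P gives at most 5×9 = 45 (stopped by the supply cap of 5).
Mixing does better — 5×P and 1×C: weight 24 ≤ 26, strength 5·9 + 1·8 = 53.

53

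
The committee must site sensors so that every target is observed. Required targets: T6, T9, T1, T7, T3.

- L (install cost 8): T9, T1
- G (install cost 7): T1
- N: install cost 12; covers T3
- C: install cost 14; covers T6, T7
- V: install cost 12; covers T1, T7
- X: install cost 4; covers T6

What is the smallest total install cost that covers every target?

The greedy cost-per-new-target heuristic would pick L, X, N, and V for 36, but a cheaper cover exists.
Choose L, N, and C: together they cover T6, T9, T1, T7, T3 — every target.
Total install cost: 8 + 12 + 14 = 34.
No cover costs less than 34.

34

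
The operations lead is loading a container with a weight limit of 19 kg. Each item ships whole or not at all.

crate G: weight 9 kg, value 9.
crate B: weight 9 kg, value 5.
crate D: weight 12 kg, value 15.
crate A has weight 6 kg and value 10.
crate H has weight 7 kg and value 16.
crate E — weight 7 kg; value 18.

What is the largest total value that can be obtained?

34

Treat it as a binary knapsack problem.
Allowing fractional choices, the relaxed optimum would be about 42.3, but items are indivisible.
crate H + crate E: weight 7 + 7 = 14 ≤ 19, value 16 + 18 = 34.
crate D + crate H: weight 12 + 7 = 19 ≤ 19, value 15 + 16 = 31.
crate D + crate E: weight 12 + 7 = 19 ≤ 19, value 15 + 18 = 33.
Best is crate H and crate E with total value 34.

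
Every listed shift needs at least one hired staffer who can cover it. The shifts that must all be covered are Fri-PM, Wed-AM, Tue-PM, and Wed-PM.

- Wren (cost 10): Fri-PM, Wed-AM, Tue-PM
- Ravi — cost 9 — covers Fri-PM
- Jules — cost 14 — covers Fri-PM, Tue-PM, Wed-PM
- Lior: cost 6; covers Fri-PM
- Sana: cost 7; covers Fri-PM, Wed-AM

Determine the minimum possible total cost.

The greedy cost-per-new-shift heuristic would pick Wren and Jules for 24, but a cheaper cover exists.
Choose Jules and Sana: together they cover Fri-PM, Wed-AM, Tue-PM, Wed-PM — every shift.
Total cost: 14 + 7 = 21.
No cover costs less than 21.

21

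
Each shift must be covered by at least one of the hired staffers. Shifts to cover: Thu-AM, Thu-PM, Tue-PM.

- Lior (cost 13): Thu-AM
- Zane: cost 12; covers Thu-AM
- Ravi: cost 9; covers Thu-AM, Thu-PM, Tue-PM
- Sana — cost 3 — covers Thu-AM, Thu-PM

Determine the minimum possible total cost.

9

Ravi alone covers Thu-AM, Thu-PM, Tue-PM — every shift.
Total cost: 9.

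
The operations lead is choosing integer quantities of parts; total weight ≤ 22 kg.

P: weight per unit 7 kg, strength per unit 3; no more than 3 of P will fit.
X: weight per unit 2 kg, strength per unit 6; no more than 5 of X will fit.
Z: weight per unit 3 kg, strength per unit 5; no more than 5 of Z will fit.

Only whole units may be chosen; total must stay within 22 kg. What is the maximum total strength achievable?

5×X and 3×Z: weight 19 ≤ 22, strength 5·6 + 3·5 = 45.
5×X and 4×Z: weight 22 ≤ 22, strength 5·6 + 4·5 = 50.
Best is 50.

50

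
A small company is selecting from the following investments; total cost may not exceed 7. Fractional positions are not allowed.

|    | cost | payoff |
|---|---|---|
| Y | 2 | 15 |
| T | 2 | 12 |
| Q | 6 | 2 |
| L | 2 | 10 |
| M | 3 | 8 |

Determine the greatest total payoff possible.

37

This is an integer program with binary decision variables.
Take Y, T, and L: cost 2 + 2 + 2 = 6 ≤ 7, payoff 15 + 12 + 10 = 37.
No other feasible combination does better.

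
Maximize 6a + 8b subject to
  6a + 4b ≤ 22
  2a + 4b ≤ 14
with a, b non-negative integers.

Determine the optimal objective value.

Relaxing integrality, the LP optimum is 32.00 at (a,b) = (2, 2.5), which is not an integer point.
(a,b)=(1,3): 6·1+4·3=18≤22, 2·1+4·3=14≤14, objective 30.
(a,b)=(2,2): 6·2+4·2=20≤22, 2·2+4·2=12≤14, objective 28.
(a,b)=(3,1): 6·3+4·1=22≤22, 2·3+4·1=10≤14, objective 26.
No feasible integer point exceeds 30.

30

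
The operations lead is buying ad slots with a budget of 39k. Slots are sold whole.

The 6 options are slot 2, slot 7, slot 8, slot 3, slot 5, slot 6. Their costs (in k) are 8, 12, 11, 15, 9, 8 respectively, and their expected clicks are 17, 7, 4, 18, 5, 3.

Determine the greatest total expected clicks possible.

Take slot 2, slot 7, and slot 3: cost 8 + 12 + 15 = 35 ≤ 39, expected clicks 17 + 7 + 18 = 42.
No other feasible combination does better.

42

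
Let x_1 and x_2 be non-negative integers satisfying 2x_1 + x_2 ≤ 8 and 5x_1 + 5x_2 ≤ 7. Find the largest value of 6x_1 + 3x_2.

6

(x_1,x_2)=(1,0) is feasible, giving 6.
(x_1,x_2)=(0,1) is feasible, giving 3.
(x_1,x_2)=(0,0) is feasible, giving 0.
Maximum is 6 at (x_1,x_2)=(1,0).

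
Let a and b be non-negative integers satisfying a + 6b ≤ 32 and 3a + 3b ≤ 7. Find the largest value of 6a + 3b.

12

(a,b)=(2,0): 1·2+6·0=2≤32, 3·2+3·0=6≤7, objective 12.
(a,b)=(1,1): 1·1+6·1=7≤32, 3·1+3·1=6≤7, objective 9.
(a,b)=(1,0): 1·1+6·0=1≤32, 3·1+3·0=3≤7, objective 6.
Maximum is 12 at (a,b)=(2,0).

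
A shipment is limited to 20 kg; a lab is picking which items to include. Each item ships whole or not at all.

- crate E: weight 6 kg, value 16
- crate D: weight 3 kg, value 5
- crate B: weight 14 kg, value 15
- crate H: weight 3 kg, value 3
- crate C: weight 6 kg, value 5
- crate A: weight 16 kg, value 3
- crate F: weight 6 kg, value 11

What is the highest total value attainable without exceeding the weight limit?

crate E + crate D + crate F: weight 6 + 3 + 6 = 15 ≤ 20, value 16 + 5 + 11 = 32.
crate E + crate D + crate H + crate F: weight 6 + 3 + 3 + 6 = 18 ≤ 20, value 16 + 5 + 3 + 11 = 35.
crate E + crate C + crate F: weight 6 + 6 + 6 = 18 ≤ 20, value 16 + 5 + 11 = 32.
Best is crate E, crate D, crate H, and crate F with total value 35.

35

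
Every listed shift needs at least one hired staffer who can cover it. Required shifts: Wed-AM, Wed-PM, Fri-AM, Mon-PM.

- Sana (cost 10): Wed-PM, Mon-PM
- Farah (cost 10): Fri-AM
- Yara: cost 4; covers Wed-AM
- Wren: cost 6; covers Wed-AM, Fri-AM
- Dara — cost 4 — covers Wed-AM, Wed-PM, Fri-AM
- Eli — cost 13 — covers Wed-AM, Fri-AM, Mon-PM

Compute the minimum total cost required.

Choose Sana and Dara: together they cover Wed-AM, Wed-PM, Fri-AM, Mon-PM — every shift.
Total cost: 10 + 4 = 14.
No cover costs less than 14.

14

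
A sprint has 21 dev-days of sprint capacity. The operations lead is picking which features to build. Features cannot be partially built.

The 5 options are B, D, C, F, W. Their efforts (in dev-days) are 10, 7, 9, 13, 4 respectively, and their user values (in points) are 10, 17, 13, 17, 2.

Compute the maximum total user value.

34

Allowing fractional choices, the relaxed optimum would be about 36.5, but features are indivisible.
D + C: effort 7 + 9 = 16 ≤ 21, user value 17 + 13 = 30.
D + F: effort 7 + 13 = 20 ≤ 21, user value 17 + 17 = 34.
D + C + W: effort 7 + 9 + 4 = 20 ≤ 21, user value 17 + 13 + 2 = 32.
Best is D and F with total user value 34.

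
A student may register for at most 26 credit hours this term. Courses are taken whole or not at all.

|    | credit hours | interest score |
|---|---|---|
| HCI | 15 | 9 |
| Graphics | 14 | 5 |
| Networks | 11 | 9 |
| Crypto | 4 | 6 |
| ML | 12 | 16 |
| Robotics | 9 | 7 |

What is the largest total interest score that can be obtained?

29

Crypto + ML + Robotics: credit hours 4 + 12 + 9 = 25 ≤ 26, interest score 6 + 16 + 7 = 29.
Networks + ML: credit hours 11 + 12 = 23 ≤ 26, interest score 9 + 16 = 25.
Best is Crypto, ML, and Robotics with total interest score 29.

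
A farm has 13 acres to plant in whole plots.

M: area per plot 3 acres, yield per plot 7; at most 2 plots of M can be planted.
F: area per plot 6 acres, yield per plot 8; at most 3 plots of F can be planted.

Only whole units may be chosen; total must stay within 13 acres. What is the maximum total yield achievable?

22

2×F: area 12 ≤ 13, yield 2·8 = 16.
2×M and 1×F: area 12 ≤ 13, yield 2·7 + 1·8 = 22.
Best is 22.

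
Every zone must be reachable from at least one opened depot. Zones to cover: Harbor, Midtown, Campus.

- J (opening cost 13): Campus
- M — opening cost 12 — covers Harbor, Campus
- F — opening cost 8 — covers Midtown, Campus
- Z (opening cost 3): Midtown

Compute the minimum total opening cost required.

15

Choose M and Z: together they cover Harbor, Midtown, Campus — every zone.
Total opening cost: 12 + 3 = 15.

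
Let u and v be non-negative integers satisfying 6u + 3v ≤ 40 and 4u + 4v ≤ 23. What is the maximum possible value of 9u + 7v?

45

(u,v)=(5,0) is feasible, giving 45.
(u,v)=(4,1) is feasible, giving 43.
(u,v)=(4,0) is feasible, giving 36.
No feasible integer point exceeds 45.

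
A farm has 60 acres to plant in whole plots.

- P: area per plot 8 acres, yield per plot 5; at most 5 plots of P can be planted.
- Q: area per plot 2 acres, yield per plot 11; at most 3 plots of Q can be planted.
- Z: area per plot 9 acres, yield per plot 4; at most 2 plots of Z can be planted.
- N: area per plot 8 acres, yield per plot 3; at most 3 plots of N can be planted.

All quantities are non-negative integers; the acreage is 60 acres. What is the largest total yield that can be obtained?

62

This is a bounded integer knapsack.
5×P, 3×Q, and 1×Z: area 55 ≤ 60, yield 5·5 + 3·11 + 1·4 = 62.
4×P, 3×Q, and 2×Z: area 56 ≤ 60, yield 4·5 + 3·11 + 2·4 = 61.
Best is 62.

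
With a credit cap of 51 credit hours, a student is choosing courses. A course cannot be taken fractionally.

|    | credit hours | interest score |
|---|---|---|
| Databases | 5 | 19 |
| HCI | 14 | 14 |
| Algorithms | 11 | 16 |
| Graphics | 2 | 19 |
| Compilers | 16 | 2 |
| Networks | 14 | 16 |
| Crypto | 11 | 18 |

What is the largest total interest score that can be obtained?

88

Allowing fractional choices, the relaxed optimum would be about 96.0, but courses are indivisible.
Databases + Algorithms + Graphics + Networks + Crypto: credit hours 5 + 11 + 2 + 14 + 11 = 43 ≤ 51, interest score 19 + 16 + 19 + 16 + 18 = 88.
Databases + HCI + Algorithms + Graphics + Crypto: credit hours 5 + 14 + 11 + 2 + 11 = 43 ≤ 51, interest score 19 + 14 + 16 + 19 + 18 = 86.
Best is Databases, Algorithms, Graphics, Networks, and Crypto with total interest score 88.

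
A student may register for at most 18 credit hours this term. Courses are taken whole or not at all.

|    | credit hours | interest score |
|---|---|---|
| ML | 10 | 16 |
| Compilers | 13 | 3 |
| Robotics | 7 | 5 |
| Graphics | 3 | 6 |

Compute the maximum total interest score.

Allowing fractional choices, the relaxed optimum would be about 25.6, but courses are indivisible.
ML + Graphics: credit hours 10 + 3 = 13 ≤ 18, interest score 16 + 6 = 22.
ML + Robotics: credit hours 10 + 7 = 17 ≤ 18, interest score 16 + 5 = 21.
Best is ML and Graphics with total interest score 22.

22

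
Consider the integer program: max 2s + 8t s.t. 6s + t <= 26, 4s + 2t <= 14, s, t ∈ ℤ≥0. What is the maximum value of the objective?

56

(s,t)=(0,7): 6·0+1·7=7≤26, 4·0+2·7=14≤14, objective 56.
(s,t)=(0,6): 6·0+1·6=6≤26, 4·0+2·6=12≤14, objective 48.
The best lattice point is (0,7), giving 56.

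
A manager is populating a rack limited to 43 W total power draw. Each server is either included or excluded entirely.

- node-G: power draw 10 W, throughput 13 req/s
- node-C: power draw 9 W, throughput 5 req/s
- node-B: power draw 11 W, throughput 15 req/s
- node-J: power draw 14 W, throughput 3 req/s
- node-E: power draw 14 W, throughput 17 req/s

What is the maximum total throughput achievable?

Allowing fractional choices, the relaxed optimum would be about 49.4, but servers are indivisible.
node-G + node-B + node-E: power draw 10 + 11 + 14 = 35 ≤ 43, throughput 13 + 15 + 17 = 45.
node-C + node-B + node-E: power draw 9 + 11 + 14 = 34 ≤ 43, throughput 5 + 15 + 17 = 37.
Best is node-G, node-B, and node-E with total throughput 45.

45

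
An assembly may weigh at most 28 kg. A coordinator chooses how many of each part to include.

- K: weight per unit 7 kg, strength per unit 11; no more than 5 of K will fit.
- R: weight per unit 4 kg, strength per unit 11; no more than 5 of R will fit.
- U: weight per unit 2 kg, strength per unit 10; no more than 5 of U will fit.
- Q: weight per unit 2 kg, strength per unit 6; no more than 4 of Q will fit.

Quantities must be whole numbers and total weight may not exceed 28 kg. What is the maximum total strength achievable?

This is a bounded integer knapsack.
U has the best ratio (10/2); taking only U gives at most 5×10 = 50 (stopped by the supply cap of 5).
Mixing does better — 3×R, 5×U, and 3×Q: weight 28 ≤ 28, strength 3·11 + 5·10 + 3·6 = 101.

101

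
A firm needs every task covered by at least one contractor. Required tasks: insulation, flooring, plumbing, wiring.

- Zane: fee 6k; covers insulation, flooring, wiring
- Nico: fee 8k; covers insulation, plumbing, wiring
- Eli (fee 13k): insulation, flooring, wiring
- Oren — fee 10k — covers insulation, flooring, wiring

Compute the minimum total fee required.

Choose Zane and Nico: together they cover insulation, flooring, plumbing, wiring — every task.
Total fee: 6 + 8 = 14.
No cover costs less than 14.

14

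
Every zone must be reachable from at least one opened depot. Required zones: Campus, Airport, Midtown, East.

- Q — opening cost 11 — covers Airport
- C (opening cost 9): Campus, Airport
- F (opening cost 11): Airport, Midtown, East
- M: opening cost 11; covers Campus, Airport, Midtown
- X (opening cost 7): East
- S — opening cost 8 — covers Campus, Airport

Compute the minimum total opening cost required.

This is an integer covering problem.
The greedy cost-per-new-zone heuristic would pick F and S for 19, but a cheaper cover exists.
Choose M and X: together they cover Campus, Airport, Midtown, East — every zone.
Total opening cost: 11 + 7 = 18.
No cover costs less than 18.

18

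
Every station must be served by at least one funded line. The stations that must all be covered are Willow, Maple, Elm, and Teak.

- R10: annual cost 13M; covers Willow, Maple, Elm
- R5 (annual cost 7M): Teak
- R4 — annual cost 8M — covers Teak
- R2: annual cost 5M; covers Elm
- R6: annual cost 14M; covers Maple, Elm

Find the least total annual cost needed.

Choose R10 and R5: together they cover Willow, Maple, Elm, Teak — every station.
Total annual cost: 13 + 7 = 20.

20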